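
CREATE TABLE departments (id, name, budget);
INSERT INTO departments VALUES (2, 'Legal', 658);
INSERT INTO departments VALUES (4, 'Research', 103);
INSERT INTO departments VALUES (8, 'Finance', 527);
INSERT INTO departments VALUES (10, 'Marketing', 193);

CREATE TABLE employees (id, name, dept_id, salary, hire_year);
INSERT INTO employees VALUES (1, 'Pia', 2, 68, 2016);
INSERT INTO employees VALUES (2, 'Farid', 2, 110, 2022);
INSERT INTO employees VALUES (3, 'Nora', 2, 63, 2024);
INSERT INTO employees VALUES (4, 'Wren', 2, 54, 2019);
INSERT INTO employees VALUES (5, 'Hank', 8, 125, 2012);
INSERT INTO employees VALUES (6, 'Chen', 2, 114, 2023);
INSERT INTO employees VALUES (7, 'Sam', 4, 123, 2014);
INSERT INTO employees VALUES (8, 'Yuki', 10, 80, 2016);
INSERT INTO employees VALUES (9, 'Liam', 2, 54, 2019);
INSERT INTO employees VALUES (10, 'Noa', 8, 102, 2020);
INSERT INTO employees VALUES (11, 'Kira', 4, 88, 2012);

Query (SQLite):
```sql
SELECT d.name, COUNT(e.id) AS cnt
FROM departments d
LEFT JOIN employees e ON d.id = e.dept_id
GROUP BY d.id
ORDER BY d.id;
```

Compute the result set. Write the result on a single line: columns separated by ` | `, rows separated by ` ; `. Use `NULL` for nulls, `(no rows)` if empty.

LEFT JOIN keeps every departments row; unmatched ones get NULL for employees columns.
Group by departments.id and compute COUNT(e.id). COUNT(col) of an all-NULL group is 0.
  2: ids {1, 2, 3, 4, 6, 9} → COUNT(e.id)=6
  4: ids {7, 11} → COUNT(e.id)=2
  8: ids {5, 10} → COUNT(e.id)=2
  10: ids {8} → COUNT(e.id)=1

Legal | 6 ; Research | 2 ; Finance | 2 ; Marketing | 1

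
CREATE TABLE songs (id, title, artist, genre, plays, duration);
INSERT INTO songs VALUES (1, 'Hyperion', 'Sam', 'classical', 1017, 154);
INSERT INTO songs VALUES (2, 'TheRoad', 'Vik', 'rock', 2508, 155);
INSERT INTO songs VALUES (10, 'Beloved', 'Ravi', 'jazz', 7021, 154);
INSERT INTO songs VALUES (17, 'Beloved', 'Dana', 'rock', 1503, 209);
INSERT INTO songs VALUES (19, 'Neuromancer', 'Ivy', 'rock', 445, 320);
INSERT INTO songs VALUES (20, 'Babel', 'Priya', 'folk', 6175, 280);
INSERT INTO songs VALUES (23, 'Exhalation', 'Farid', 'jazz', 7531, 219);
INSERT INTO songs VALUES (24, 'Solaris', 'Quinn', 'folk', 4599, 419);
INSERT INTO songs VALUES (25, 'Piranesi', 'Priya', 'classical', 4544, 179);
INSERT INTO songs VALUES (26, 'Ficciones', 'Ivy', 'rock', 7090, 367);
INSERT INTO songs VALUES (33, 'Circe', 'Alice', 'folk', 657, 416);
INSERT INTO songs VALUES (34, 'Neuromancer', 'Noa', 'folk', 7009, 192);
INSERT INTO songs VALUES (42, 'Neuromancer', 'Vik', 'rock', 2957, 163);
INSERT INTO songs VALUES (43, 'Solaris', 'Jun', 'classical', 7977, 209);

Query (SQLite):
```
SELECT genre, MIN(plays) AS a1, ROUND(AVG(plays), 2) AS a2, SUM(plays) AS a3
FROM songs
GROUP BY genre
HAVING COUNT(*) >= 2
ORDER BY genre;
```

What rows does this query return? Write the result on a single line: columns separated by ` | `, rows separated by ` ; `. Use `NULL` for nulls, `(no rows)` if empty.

Group songs by genre.
Per group compute: MIN(plays), ROUND(AVG(plays), 2), SUM(plays).
HAVING: drop groups with fewer than 2 rows.
  classical: ids {1, 25, 43} → MIN(plays)=1017, ROUND(AVG(plays), 2)=4512.67, SUM(plays)=13538
  folk: ids {20, 24, 33, 34} → MIN(plays)=657, ROUND(AVG(plays), 2)=4610, SUM(plays)=18440
  jazz: ids {10, 23} → MIN(plays)=7021, ROUND(AVG(plays), 2)=7276, SUM(plays)=14552
  rock: ids {2, 17, 19, 26, 42} → MIN(plays)=445, ROUND(AVG(plays), 2)=2900.6, SUM(plays)=14503

classical | 1017 | 4512.67 | 13538 ; folk | 657 | 4610 | 18440 ; jazz | 7021 | 7276 | 14552 ; rock | 445 | 2900.6 | 14503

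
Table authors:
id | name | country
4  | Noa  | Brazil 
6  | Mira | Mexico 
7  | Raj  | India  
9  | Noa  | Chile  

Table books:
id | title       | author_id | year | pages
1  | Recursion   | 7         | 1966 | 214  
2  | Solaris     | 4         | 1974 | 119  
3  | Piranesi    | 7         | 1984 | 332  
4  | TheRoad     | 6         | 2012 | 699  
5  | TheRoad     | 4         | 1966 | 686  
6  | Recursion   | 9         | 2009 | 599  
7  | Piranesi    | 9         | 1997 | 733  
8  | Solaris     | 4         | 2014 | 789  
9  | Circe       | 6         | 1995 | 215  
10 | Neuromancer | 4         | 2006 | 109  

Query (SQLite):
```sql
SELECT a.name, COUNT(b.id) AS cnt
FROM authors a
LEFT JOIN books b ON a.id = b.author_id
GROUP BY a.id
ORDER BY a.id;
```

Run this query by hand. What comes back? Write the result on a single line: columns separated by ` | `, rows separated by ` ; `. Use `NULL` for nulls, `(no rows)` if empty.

LEFT JOIN keeps every authors row; unmatched ones get NULL for books columns.
Group by authors.id and compute COUNT(b.id). COUNT(col) of an all-NULL group is 0.
  4: ids {2, 5, 8, 10} → COUNT(b.id)=4
  6: ids {4, 9} → COUNT(b.id)=2
  7: ids {1, 3} → COUNT(b.id)=2
  9: ids {6, 7} → COUNT(b.id)=2

Noa | 4 ; Mira | 2 ; Raj | 2 ; Noa | 2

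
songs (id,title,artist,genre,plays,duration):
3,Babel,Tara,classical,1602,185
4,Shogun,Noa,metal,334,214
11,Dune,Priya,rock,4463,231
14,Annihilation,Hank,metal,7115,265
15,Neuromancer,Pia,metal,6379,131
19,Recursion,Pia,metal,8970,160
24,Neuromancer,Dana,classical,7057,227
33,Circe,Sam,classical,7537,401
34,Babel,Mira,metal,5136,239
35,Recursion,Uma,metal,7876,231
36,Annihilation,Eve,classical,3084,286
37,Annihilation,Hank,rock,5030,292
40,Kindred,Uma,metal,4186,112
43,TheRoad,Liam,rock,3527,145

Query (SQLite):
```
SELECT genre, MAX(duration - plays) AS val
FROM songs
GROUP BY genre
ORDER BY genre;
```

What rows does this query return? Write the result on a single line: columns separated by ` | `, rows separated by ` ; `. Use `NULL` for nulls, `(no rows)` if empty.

For each row compute duration - plays.
Group by genre; take MAX of the expression per group.
  classical: ids {3, 24, 33, 36} → MAX(duration - plays)=-1417
  metal: ids {4, 14, 15, 19, 34, 35, 40} → MAX(duration - plays)=-120
  rock: ids {11, 37, 43} → MAX(duration - plays)=-3382

classical | -1417 ; metal | -120 ; rock | -3382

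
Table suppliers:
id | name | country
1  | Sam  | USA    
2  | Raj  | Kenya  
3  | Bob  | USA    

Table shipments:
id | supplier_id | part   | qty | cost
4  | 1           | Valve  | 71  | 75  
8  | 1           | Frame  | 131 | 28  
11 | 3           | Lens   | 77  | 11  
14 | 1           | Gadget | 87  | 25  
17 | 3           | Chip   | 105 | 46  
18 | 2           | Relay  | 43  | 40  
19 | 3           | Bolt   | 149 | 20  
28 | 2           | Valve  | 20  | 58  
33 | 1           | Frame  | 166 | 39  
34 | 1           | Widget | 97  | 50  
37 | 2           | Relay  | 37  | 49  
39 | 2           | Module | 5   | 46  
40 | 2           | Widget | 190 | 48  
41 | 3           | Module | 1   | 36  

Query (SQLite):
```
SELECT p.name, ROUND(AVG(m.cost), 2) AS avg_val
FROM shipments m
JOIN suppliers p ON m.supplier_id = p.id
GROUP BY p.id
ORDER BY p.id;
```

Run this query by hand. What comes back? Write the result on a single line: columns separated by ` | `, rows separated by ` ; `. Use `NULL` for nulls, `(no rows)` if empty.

Sam | 43.4 ; Raj | 48.2 ; Bob | 28.25

Join each shipments row to its suppliers via supplier_id.
Group joined rows by suppliers.id; compute ROUND(AVG(m.cost), 2) per group.
  1: ids {4, 8, 14, 33, 34} → ROUND(AVG(m.cost), 2)=43.4
  2: ids {18, 28, 37, 39, 40} → ROUND(AVG(m.cost), 2)=48.2
  3: ids {11, 17, 19, 41} → ROUND(AVG(m.cost), 2)=28.25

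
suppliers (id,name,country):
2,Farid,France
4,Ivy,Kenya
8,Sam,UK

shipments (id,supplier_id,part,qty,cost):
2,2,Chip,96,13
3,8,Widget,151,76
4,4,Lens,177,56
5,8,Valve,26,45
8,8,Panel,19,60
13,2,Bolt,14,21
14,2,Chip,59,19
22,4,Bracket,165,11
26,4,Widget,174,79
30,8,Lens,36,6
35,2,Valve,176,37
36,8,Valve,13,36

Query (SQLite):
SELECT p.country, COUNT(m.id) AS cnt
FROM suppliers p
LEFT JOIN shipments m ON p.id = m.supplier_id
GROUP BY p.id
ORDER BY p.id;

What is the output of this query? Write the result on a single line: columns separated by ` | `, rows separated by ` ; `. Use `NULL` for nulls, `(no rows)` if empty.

France | 4 ; Kenya | 3 ; UK | 5

LEFT JOIN keeps every suppliers row; unmatched ones get NULL for shipments columns.
Group by suppliers.id and compute COUNT(m.id). COUNT(col) of an all-NULL group is 0.
  2: ids {2, 13, 14, 35} → COUNT(m.id)=4
  4: ids {4, 22, 26} → COUNT(m.id)=3
  8: ids {3, 5, 8, 30, 36} → COUNT(m.id)=5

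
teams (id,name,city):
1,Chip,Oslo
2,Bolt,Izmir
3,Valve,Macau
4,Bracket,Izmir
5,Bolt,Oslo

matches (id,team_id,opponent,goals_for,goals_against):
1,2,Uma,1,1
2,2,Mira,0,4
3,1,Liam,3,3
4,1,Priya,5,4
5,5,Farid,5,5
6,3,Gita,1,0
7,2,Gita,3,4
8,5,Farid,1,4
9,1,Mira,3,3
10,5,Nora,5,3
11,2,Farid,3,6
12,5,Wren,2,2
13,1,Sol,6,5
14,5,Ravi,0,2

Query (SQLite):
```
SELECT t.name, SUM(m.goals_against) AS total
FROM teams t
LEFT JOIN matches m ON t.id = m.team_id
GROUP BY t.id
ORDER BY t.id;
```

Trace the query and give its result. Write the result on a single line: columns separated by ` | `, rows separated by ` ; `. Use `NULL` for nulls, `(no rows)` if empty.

Chip | 15 ; Bolt | 15 ; Valve | 0 ; Bracket | NULL ; Bolt | 16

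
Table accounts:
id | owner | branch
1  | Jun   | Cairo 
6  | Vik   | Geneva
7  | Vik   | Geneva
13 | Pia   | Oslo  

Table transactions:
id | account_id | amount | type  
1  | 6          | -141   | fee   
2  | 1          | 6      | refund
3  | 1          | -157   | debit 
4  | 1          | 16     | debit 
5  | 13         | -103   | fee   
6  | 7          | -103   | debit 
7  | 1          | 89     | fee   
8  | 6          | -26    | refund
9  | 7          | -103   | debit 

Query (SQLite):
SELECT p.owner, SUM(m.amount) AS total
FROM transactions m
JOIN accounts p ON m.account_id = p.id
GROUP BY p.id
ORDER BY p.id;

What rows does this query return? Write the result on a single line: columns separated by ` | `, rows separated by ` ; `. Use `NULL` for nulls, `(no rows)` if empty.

Jun | -46 ; Vik | -167 ; Vik | -206 ; Pia | -103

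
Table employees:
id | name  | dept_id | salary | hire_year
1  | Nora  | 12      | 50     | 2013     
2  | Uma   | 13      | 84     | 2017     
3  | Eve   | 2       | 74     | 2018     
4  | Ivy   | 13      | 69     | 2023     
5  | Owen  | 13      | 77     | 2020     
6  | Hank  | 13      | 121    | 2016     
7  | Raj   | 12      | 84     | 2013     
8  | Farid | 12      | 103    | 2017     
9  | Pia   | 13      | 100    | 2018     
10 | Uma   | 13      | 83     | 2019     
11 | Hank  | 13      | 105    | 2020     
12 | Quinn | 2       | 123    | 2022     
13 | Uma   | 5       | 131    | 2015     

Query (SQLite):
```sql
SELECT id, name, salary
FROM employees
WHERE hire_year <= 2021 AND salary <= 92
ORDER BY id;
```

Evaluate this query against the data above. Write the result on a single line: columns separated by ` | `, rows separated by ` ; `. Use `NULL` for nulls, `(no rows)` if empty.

1 | Nora | 50 ; 2 | Uma | 84 ; 3 | Eve | 74 ; 5 | Owen | 77 ; 7 | Raj | 84 ; 10 | Uma | 83

hire_year <= 2021: ids {1, 2, 3, 5, 6, 7, 8, 9, 10, 11, 13}
salary <= 92: ids {1, 2, 3, 4, 5, 7, 10}
Combine with AND.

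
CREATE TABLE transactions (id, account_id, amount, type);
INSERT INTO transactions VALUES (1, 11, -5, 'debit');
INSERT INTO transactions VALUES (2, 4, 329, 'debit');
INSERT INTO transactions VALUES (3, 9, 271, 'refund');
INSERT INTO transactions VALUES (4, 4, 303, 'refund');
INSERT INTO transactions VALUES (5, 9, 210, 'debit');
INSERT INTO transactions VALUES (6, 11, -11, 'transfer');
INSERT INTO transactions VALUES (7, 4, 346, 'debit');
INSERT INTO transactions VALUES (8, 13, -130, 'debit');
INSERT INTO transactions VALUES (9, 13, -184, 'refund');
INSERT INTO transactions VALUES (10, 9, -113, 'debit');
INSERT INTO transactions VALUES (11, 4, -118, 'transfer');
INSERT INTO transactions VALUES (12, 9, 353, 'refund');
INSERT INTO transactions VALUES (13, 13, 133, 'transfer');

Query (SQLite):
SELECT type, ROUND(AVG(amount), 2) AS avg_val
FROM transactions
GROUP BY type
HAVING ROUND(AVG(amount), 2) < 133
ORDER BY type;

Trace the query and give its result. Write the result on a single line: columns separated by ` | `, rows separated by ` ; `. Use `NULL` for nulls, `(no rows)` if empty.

debit | 106.17 ; transfer | 1.33

Partition transactions by type; compute ROUND(AVG(amount), 2) within each group.
HAVING: keep groups where ROUND(AVG(amount), 2) < 133.
  debit: ids {1, 2, 5, 7, 8, 10} → ROUND(AVG(amount), 2)=106.17
  refund: ids {3, 4, 9, 12} → ROUND(AVG(amount), 2)=185.75
  transfer: ids {6, 11, 13} → ROUND(AVG(amount), 2)=1.33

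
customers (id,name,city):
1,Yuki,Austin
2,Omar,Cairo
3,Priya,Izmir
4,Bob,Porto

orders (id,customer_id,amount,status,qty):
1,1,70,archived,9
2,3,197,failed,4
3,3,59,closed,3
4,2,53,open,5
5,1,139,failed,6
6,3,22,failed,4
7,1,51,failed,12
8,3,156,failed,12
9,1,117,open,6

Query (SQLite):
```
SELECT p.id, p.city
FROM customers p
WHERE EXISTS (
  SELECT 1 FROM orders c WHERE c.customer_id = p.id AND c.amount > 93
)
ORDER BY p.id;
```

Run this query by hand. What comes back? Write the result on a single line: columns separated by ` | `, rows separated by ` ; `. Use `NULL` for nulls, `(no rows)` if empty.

For each customers row, check whether any orders with matching customer_id has amount > 93.
Keep rows where that is true.

1 | Austin ; 3 | Izmir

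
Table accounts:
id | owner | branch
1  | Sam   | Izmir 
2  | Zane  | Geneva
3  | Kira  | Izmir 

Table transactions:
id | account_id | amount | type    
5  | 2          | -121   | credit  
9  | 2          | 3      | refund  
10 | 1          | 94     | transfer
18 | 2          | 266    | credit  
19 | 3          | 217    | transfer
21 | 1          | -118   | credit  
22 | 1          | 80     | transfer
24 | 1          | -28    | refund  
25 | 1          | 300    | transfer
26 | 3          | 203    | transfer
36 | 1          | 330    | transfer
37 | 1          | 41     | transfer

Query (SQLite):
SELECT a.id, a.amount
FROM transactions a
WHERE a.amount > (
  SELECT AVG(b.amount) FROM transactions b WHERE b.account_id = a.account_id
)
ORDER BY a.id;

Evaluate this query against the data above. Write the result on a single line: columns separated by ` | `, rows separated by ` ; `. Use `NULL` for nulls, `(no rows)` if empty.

18 | 266 ; 19 | 217 ; 25 | 300 ; 36 | 330

For each transactions row a, compute AVG(amount) over rows sharing a.account_id.
Keep row a if a.amount > that per-group AVG.
  account_id=1: AVG(amount) = 99.857143
  account_id=2: AVG(amount) = 49.333333
  account_id=3: AVG(amount) = 210.0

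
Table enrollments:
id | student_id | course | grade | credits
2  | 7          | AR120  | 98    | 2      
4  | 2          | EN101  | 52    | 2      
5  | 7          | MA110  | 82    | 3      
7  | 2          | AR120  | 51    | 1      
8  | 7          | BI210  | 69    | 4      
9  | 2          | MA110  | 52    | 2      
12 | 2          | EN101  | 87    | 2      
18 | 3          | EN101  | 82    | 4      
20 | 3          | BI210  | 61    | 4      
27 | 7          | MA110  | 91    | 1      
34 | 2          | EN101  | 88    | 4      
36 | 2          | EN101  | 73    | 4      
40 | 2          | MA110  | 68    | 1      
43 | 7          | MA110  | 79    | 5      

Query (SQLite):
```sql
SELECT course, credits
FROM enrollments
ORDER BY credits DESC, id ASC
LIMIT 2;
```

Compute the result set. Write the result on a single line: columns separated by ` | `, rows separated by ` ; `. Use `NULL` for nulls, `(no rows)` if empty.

MA110 | 5 ; BI210 | 4

Sort by credits desc, tiebreak id asc: (5, id=43), (4, id=8), (4, id=18), (4, id=20), (4, id=34) …. Take first 2.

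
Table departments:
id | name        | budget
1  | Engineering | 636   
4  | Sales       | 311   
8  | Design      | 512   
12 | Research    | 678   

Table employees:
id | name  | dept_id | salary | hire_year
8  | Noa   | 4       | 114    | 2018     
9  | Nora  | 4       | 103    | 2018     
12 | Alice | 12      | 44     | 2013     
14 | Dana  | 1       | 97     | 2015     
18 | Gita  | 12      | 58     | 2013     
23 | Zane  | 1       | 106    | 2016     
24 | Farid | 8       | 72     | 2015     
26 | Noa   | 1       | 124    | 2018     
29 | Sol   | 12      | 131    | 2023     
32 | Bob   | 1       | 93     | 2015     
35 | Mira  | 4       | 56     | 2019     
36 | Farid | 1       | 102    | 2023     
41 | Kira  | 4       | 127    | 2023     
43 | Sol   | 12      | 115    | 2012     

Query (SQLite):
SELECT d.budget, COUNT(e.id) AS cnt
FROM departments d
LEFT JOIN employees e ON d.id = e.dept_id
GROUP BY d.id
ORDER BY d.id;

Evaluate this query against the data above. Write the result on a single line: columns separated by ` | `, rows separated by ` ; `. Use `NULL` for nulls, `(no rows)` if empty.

LEFT JOIN keeps every departments row; unmatched ones get NULL for employees columns.
Group by departments.id and compute COUNT(e.id). COUNT(col) of an all-NULL group is 0.
  1: ids {14, 23, 26, 32, 36} → COUNT(e.id)=5
  4: ids {8, 9, 35, 41} → COUNT(e.id)=4
  8: ids {24} → COUNT(e.id)=1
  12: ids {12, 18, 29, 43} → COUNT(e.id)=4

636 | 5 ; 311 | 4 ; 512 | 1 ; 678 | 4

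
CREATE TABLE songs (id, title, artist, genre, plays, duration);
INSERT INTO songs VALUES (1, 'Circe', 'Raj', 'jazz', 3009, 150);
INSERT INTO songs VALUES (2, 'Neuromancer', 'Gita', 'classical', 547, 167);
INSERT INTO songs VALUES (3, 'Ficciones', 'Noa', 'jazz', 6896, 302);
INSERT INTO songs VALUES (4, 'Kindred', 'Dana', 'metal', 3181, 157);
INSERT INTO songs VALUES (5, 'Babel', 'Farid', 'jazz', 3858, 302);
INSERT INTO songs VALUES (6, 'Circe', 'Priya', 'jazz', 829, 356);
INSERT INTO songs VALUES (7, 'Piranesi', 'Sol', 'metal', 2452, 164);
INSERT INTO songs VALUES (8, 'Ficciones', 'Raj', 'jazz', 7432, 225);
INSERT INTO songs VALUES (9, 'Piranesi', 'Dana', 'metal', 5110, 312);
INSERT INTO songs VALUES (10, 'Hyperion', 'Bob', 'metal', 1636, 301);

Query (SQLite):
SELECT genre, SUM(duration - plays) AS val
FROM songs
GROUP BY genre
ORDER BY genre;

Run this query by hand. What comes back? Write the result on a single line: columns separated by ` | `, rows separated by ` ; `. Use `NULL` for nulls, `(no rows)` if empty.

For each row compute duration - plays.
Group by genre; take SUM of the expression per group.
  classical: ids {2} → SUM(duration - plays)=-380
  jazz: ids {1, 3, 5, 6, 8} → SUM(duration - plays)=-20689
  metal: ids {4, 7, 9, 10} → SUM(duration - plays)=-11445

classical | -380 ; jazz | -20689 ; metal | -11445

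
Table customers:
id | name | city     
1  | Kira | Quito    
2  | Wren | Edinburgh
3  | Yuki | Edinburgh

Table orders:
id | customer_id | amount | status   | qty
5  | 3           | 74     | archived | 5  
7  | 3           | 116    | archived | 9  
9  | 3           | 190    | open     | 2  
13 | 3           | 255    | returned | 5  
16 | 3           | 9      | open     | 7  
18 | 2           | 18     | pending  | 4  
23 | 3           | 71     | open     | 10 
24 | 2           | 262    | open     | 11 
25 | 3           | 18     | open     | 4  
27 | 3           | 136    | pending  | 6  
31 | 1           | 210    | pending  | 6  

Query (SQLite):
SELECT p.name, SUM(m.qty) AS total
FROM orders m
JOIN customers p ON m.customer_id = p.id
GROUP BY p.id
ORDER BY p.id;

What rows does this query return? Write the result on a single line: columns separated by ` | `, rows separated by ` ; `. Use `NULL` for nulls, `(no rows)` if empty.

Join each orders row to its customers via customer_id.
Group joined rows by customers.id; compute SUM(m.qty) per group.
  1: ids {31} → SUM(m.qty)=6
  2: ids {18, 24} → SUM(m.qty)=15
  3: ids {5, 7, 9, 13, 16, 23, 25, 27} → SUM(m.qty)=48

Kira | 6 ; Wren | 15 ; Yuki | 48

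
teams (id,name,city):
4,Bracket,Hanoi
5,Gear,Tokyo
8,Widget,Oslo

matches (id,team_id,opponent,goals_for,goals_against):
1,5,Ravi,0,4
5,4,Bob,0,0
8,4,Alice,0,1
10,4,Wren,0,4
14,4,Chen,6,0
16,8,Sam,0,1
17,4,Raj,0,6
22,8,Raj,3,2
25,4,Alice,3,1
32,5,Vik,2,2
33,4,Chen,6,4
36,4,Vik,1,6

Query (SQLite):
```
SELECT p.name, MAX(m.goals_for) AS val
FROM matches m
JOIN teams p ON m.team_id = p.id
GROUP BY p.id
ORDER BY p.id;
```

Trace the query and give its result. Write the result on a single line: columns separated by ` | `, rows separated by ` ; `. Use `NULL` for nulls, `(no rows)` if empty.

Join each matches row to its teams via team_id.
Group joined rows by teams.id; compute MAX(m.goals_for) per group.
  4: ids {5, 8, 10, 14, 17, 25, 33, 36} → MAX(m.goals_for)=6
  5: ids {1, 32} → MAX(m.goals_for)=2
  8: ids {16, 22} → MAX(m.goals_for)=3

Bracket | 6 ; Gear | 2 ; Widget | 3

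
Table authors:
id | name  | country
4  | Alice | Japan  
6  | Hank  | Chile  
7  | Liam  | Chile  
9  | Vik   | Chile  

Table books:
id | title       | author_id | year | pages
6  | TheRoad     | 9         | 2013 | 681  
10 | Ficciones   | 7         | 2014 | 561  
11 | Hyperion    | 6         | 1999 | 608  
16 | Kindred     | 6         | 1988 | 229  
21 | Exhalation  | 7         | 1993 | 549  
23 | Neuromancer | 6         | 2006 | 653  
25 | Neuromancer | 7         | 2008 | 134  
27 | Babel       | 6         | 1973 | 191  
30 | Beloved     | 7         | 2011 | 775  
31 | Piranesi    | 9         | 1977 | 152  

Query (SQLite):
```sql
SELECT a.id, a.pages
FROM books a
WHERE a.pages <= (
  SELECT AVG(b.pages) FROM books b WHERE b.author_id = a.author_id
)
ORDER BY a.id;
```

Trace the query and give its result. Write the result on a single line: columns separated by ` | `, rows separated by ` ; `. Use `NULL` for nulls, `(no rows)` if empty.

16 | 229 ; 25 | 134 ; 27 | 191 ; 31 | 152

For each books row a, compute AVG(pages) over rows sharing a.author_id.
Keep row a if a.pages <= that per-group AVG.
  author_id=6: AVG(pages) = 420.25
  author_id=7: AVG(pages) = 504.75
  author_id=9: AVG(pages) = 416.5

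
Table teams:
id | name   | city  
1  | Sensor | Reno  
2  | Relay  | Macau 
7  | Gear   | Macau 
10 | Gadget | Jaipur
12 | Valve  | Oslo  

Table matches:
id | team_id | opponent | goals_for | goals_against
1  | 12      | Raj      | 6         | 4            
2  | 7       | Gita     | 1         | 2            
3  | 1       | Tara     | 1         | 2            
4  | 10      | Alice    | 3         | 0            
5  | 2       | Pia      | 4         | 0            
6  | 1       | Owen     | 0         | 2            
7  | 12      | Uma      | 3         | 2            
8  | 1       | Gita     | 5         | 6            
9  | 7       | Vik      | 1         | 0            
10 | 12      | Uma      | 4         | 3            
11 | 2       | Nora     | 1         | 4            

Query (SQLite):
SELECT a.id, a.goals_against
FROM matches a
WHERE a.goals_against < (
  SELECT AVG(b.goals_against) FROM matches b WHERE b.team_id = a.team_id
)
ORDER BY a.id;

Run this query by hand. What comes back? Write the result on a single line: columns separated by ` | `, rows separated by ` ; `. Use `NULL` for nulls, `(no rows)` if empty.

For each matches row a, compute AVG(goals_against) over rows sharing a.team_id.
Keep row a if a.goals_against < that per-group AVG.
  team_id=1: AVG(goals_against) = 3.333333
  team_id=2: AVG(goals_against) = 2.0
  team_id=7: AVG(goals_against) = 1.0
  team_id=10: AVG(goals_against) = 0.0
  team_id=12: AVG(goals_against) = 3.0

3 | 2 ; 5 | 0 ; 6 | 2 ; 7 | 2 ; 9 | 0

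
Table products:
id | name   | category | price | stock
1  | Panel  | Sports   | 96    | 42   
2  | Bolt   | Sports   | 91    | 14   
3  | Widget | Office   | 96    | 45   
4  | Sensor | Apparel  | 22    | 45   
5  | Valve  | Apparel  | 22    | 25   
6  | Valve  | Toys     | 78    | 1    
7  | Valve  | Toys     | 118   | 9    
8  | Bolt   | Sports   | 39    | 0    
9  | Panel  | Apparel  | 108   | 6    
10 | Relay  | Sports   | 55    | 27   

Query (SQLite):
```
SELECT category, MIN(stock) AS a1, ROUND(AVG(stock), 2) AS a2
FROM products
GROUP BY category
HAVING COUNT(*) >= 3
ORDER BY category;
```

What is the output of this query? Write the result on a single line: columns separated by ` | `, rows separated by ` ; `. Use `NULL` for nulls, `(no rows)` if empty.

Apparel | 6 | 25.33 ; Sports | 0 | 20.75

Group products by category.
Per group compute: MIN(stock), ROUND(AVG(stock), 2).
HAVING: drop groups with fewer than 3 rows.
  Apparel: ids {4, 5, 9} → MIN(stock)=6, ROUND(AVG(stock), 2)=25.33
  Office: ids {3} → MIN(stock)=45, ROUND(AVG(stock), 2)=45
  Sports: ids {1, 2, 8, 10} → MIN(stock)=0, ROUND(AVG(stock), 2)=20.75
  Toys: ids {6, 7} → MIN(stock)=1, ROUND(AVG(stock), 2)=5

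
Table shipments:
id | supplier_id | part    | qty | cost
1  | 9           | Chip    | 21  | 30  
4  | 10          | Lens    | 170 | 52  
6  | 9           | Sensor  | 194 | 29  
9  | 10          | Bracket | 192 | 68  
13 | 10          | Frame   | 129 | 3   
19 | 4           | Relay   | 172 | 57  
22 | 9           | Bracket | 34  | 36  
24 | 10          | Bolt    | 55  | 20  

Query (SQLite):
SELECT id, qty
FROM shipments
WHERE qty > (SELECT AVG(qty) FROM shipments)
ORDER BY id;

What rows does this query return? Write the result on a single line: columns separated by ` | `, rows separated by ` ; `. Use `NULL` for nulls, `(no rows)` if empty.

4 | 170 ; 6 | 194 ; 9 | 192 ; 13 | 129 ; 19 | 172

Scalar subquery: AVG(qty) over all shipments rows = 120.875.
Keep rows where qty > that value.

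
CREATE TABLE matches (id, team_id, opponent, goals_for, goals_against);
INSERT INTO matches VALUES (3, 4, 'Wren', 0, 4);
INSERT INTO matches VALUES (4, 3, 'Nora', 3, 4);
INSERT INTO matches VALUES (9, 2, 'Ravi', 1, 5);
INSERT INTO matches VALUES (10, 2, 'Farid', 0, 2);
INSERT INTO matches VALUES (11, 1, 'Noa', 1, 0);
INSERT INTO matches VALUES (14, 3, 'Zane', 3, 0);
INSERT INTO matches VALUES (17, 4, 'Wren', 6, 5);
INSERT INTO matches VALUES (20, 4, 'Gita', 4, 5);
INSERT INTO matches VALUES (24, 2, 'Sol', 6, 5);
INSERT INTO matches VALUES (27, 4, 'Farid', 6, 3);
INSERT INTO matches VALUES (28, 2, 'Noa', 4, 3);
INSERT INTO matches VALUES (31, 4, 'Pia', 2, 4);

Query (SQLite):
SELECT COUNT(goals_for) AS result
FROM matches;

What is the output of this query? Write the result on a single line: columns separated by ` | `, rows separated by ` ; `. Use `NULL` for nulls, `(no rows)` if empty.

All goals_for values: [0, 3, 1, 0, 1, 3, 6, 4, 6, 6, 4, 2].
COUNT(goals_for) counts non-NULL values → 12.

12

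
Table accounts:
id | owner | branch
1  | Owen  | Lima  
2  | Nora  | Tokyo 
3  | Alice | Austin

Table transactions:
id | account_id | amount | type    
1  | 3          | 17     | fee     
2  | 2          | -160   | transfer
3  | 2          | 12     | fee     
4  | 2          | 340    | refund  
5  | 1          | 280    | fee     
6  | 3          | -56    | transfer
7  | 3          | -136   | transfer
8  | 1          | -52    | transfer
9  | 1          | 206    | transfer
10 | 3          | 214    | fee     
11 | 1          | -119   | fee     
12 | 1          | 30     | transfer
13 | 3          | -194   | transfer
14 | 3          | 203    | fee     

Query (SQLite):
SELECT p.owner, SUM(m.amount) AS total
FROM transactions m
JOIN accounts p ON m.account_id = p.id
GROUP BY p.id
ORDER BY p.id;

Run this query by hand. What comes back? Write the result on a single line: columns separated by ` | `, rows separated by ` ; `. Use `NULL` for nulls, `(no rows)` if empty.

Owen | 345 ; Nora | 192 ; Alice | 48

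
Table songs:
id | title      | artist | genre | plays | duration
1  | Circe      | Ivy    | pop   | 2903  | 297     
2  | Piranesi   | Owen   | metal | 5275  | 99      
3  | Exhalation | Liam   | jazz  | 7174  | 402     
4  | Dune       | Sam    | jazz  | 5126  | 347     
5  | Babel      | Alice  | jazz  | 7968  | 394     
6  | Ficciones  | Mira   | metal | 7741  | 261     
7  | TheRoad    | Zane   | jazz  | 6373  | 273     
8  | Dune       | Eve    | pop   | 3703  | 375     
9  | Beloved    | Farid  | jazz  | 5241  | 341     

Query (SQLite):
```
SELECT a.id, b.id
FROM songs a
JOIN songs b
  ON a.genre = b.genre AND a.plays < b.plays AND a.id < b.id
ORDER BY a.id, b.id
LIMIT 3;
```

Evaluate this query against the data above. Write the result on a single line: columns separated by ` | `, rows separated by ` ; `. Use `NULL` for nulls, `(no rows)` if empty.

Pairs (a,b) with same genre, a.plays < b.plays, a.id < b.id.
genre groups: jazz:{3,4,5,7,9} metal:{2,6} pop:{1,8}
Ordered by (a.id, b.id); first 3.

1 | 8 ; 2 | 6 ; 3 | 5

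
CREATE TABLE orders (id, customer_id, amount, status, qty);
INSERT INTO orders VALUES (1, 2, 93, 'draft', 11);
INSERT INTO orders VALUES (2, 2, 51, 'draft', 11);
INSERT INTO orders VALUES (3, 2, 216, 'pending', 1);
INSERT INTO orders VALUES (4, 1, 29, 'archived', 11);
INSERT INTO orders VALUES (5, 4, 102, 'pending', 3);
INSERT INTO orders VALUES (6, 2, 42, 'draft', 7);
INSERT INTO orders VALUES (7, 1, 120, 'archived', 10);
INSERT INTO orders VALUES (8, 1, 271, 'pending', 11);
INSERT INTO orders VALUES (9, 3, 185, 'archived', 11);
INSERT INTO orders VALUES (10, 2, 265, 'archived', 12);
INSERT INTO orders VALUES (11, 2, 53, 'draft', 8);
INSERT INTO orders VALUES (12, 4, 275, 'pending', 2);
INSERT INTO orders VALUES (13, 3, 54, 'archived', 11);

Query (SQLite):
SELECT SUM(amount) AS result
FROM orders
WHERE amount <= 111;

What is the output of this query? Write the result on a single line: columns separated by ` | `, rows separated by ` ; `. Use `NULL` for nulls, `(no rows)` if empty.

424

Rows where amount <= 111 → amount values: [93, 51, 29, 102, 42, 53, 54].
SUM of non-NULL values = 424.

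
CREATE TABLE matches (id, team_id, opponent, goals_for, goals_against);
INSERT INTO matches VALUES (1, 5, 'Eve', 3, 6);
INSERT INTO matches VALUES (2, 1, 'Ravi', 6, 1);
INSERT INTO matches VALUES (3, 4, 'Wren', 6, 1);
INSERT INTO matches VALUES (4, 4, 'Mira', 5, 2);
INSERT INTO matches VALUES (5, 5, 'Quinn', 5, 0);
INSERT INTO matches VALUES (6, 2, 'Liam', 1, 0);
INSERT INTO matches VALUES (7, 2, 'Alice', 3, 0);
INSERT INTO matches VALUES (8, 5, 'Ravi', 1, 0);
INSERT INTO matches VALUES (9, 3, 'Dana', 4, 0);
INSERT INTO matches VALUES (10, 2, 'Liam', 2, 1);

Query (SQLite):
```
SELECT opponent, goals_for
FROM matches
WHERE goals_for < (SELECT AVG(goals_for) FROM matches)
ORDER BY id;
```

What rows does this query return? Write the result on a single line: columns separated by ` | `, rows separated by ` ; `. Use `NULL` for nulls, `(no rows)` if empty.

Scalar subquery: AVG(goals_for) over all matches rows = 3.6.
Keep rows where goals_for < that value.

Eve | 3 ; Liam | 1 ; Alice | 3 ; Ravi | 1 ; Liam | 2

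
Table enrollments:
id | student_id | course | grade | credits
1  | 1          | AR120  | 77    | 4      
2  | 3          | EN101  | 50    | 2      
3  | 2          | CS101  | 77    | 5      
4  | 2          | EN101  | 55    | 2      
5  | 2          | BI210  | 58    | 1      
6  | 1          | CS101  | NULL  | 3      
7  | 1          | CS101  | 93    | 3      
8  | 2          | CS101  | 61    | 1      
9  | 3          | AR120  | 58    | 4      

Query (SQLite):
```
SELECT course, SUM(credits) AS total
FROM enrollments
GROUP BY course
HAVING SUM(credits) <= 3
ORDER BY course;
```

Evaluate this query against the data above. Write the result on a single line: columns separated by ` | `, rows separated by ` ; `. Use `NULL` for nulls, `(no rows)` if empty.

BI210 | 1

Partition enrollments by course; compute SUM(credits) within each group.
HAVING: keep groups where SUM(credits) <= 3.
  AR120: ids {1, 9} → SUM(credits)=8
  BI210: ids {5} → SUM(credits)=1
  CS101: ids {3, 6, 7, 8} → SUM(credits)=12
  EN101: ids {2, 4} → SUM(credits)=4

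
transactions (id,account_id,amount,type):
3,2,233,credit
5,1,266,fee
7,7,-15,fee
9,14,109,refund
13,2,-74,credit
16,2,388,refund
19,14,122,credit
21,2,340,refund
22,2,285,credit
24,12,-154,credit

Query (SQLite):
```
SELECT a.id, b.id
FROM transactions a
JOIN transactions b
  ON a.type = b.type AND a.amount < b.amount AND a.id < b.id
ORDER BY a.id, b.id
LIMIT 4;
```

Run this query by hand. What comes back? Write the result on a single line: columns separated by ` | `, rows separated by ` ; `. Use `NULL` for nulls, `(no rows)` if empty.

Pairs (a,b) with same type, a.amount < b.amount, a.id < b.id.
type groups: credit:{3,13,19,22,24} fee:{5,7} refund:{9,16,21}
Ordered by (a.id, b.id); first 4.

3 | 22 ; 9 | 16 ; 9 | 21 ; 13 | 19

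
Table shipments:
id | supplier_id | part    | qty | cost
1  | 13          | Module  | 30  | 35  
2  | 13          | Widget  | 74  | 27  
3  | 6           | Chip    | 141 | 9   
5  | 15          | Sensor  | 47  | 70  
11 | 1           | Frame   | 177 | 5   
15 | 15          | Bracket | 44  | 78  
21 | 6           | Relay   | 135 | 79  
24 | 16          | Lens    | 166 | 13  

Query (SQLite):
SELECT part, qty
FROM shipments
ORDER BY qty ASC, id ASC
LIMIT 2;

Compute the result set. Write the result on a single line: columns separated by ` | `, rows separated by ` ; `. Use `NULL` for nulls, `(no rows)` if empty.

Module | 30 ; Bracket | 44

Sort by qty asc, tiebreak id asc: (30, id=1), (44, id=15), (47, id=5), (74, id=2), (135, id=21) …. Take first 2.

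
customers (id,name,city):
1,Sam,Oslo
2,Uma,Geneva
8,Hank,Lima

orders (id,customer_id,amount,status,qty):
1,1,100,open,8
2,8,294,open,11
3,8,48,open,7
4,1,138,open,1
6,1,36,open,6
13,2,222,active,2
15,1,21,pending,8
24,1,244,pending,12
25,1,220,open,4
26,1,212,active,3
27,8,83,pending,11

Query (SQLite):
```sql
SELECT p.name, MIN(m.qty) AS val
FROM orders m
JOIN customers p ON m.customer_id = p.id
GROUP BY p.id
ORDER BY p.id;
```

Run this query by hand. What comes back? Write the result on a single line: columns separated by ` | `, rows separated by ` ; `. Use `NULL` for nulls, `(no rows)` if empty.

Sam | 1 ; Uma | 2 ; Hank | 7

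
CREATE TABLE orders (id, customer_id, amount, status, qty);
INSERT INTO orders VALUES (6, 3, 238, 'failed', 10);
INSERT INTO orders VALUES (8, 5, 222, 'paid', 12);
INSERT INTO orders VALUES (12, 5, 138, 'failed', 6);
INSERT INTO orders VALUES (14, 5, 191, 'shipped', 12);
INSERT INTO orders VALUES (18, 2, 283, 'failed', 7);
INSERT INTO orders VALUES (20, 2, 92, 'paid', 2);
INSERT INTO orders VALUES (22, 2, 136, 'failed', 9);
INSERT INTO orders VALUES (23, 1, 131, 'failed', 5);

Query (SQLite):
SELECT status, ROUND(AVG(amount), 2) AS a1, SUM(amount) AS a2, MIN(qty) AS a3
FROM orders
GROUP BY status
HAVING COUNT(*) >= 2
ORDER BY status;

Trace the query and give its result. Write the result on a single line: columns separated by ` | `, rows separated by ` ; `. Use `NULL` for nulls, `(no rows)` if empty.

failed | 185.2 | 926 | 5 ; paid | 157 | 314 | 2

Group orders by status.
Per group compute: ROUND(AVG(amount), 2), SUM(amount), MIN(qty).
HAVING: drop groups with fewer than 2 rows.
  failed: ids {6, 12, 18, 22, 23} → ROUND(AVG(amount), 2)=185.2, SUM(amount)=926, MIN(qty)=5
  paid: ids {8, 20} → ROUND(AVG(amount), 2)=157, SUM(amount)=314, MIN(qty)=2
  shipped: ids {14} → ROUND(AVG(amount), 2)=191, SUM(amount)=191, MIN(qty)=12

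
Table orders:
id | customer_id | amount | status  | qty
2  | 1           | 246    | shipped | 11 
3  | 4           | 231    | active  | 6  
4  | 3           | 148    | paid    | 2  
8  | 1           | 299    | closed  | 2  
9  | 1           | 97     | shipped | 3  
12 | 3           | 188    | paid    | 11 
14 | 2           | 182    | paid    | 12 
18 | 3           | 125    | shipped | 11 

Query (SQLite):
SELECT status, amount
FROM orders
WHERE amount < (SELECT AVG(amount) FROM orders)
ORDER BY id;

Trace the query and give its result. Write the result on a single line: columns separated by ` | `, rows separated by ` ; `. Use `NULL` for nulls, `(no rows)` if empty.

paid | 148 ; shipped | 97 ; paid | 188 ; paid | 182 ; shipped | 125

Scalar subquery: AVG(amount) over all orders rows = 189.5.
Keep rows where amount < that value.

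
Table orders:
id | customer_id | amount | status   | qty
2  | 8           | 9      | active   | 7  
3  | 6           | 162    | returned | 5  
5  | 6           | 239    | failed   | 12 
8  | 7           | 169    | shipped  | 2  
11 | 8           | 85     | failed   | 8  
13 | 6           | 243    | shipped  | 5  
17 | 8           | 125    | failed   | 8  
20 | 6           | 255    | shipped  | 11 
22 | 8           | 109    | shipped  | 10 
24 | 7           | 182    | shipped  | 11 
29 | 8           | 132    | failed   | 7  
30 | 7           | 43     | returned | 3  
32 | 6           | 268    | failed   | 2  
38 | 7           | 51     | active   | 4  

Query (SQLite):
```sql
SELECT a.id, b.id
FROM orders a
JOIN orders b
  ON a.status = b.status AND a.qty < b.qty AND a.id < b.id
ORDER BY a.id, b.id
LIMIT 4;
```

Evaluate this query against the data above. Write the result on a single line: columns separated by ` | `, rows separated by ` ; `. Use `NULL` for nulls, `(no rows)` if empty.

8 | 13 ; 8 | 20 ; 8 | 22 ; 8 | 24

Pairs (a,b) with same status, a.qty < b.qty, a.id < b.id.
status groups: active:{2,38} failed:{5,11,17,29,32} returned:{3,30} shipped:{8,13,20,22,24}
Ordered by (a.id, b.id); first 4.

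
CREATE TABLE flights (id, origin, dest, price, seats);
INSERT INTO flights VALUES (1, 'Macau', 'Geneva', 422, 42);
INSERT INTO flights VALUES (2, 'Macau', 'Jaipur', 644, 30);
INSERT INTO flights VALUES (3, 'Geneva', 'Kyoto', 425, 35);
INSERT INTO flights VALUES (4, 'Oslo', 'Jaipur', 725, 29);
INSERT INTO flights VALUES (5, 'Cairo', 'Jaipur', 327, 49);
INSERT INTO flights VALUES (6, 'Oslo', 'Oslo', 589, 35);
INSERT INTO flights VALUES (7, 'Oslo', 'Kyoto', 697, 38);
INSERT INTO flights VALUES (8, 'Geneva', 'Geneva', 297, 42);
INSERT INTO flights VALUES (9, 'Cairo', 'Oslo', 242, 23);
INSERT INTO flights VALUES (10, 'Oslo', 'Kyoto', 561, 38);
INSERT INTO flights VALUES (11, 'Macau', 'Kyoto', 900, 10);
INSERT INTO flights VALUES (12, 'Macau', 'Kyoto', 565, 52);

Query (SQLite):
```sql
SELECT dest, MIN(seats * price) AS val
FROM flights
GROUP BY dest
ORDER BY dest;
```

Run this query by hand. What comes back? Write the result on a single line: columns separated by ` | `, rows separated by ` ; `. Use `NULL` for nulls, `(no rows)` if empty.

Geneva | 12474 ; Jaipur | 16023 ; Kyoto | 9000 ; Oslo | 5566

For each row compute seats * price.
Group by dest; take MIN of the expression per group.
  Geneva: ids {1, 8} → MIN(seats * price)=12474
  Jaipur: ids {2, 4, 5} → MIN(seats * price)=16023
  Kyoto: ids {3, 7, 10, 11, 12} → MIN(seats * price)=9000
  Oslo: ids {6, 9} → MIN(seats * price)=5566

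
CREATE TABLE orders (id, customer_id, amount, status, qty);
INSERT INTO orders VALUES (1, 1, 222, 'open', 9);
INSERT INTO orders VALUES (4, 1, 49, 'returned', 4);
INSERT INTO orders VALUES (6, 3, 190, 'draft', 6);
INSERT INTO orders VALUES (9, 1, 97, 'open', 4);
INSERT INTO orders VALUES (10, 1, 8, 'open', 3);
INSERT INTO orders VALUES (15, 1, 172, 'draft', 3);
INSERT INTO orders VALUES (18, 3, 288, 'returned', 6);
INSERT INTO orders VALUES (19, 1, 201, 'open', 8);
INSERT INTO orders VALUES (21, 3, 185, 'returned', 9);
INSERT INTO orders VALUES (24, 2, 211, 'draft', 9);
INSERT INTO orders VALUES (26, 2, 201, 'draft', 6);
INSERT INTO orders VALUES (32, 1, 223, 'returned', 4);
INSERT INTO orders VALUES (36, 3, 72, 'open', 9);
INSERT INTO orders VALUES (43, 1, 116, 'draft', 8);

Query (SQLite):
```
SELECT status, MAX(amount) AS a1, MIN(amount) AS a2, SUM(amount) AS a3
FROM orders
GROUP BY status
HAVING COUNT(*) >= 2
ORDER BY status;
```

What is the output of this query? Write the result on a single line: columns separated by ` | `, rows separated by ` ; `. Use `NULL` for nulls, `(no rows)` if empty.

draft | 211 | 116 | 890 ; open | 222 | 8 | 600 ; returned | 288 | 49 | 745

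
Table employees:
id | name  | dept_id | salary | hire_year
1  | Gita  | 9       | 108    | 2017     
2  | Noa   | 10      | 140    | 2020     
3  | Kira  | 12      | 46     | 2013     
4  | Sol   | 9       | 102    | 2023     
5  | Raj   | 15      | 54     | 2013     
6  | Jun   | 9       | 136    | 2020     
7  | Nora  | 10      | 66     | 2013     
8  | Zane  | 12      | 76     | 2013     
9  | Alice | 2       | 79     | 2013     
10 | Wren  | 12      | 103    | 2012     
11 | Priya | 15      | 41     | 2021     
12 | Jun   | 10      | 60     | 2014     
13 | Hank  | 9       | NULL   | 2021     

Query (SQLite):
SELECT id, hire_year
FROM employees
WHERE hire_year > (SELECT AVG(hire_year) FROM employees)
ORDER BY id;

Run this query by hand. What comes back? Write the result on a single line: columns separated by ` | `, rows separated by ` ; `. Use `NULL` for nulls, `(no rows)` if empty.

Scalar subquery: AVG(hire_year) over all employees rows = 2016.384615 (≈; comparison uses full precision).
Keep rows where hire_year > that value.

1 | 2017 ; 2 | 2020 ; 4 | 2023 ; 6 | 2020 ; 11 | 2021 ; 13 | 2021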